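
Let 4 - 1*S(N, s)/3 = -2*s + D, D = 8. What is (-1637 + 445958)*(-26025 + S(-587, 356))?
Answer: -10619716221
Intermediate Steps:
S(N, s) = -12 + 6*s (S(N, s) = 12 - 3*(-2*s + 8) = 12 - 3*(8 - 2*s) = 12 + (-24 + 6*s) = -12 + 6*s)
(-1637 + 445958)*(-26025 + S(-587, 356)) = (-1637 + 445958)*(-26025 + (-12 + 6*356)) = 444321*(-26025 + (-12 + 2136)) = 444321*(-26025 + 2124) = 444321*(-23901) = -10619716221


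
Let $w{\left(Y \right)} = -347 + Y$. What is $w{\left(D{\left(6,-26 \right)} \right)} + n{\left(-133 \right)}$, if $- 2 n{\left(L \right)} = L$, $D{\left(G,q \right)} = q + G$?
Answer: $- \frac{601}{2} \approx -300.5$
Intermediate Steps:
$D{\left(G,q \right)} = G + q$
$n{\left(L \right)} = - \frac{L}{2}$
$w{\left(D{\left(6,-26 \right)} \right)} + n{\left(-133 \right)} = \left(-347 + \left(6 - 26\right)\right) - - \frac{133}{2} = \left(-347 - 20\right) + \frac{133}{2} = -367 + \frac{133}{2} = - \frac{601}{2}$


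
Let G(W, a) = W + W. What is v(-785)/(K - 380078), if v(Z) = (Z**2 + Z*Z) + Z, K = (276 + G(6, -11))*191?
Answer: -246333/65014 ≈ -3.7889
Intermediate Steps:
G(W, a) = 2*W
K = 55008 (K = (276 + 2*6)*191 = (276 + 12)*191 = 288*191 = 55008)
v(Z) = Z + 2*Z**2 (v(Z) = (Z**2 + Z**2) + Z = 2*Z**2 + Z = Z + 2*Z**2)
v(-785)/(K - 380078) = (-785*(1 + 2*(-785)))/(55008 - 380078) = -785*(1 - 1570)/(-325070) = -785*(-1569)*(-1/325070) = 1231665*(-1/325070) = -246333/65014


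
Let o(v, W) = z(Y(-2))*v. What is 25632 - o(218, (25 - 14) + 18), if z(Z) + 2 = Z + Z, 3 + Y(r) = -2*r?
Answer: 25632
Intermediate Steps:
Y(r) = -3 - 2*r
z(Z) = -2 + 2*Z (z(Z) = -2 + (Z + Z) = -2 + 2*Z)
o(v, W) = 0 (o(v, W) = (-2 + 2*(-3 - 2*(-2)))*v = (-2 + 2*(-3 + 4))*v = (-2 + 2*1)*v = (-2 + 2)*v = 0*v = 0)
25632 - o(218, (25 - 14) + 18) = 25632 - 1*0 = 25632 + 0 = 25632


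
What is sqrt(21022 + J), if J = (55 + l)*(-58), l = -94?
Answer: 2*sqrt(5821) ≈ 152.59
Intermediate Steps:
J = 2262 (J = (55 - 94)*(-58) = -39*(-58) = 2262)
sqrt(21022 + J) = sqrt(21022 + 2262) = sqrt(23284) = 2*sqrt(5821)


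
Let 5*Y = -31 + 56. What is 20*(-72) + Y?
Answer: -1435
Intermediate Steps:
Y = 5 (Y = (-31 + 56)/5 = (1/5)*25 = 5)
20*(-72) + Y = 20*(-72) + 5 = -1440 + 5 = -1435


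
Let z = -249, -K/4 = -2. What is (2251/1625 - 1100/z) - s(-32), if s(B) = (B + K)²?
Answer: -230716001/404625 ≈ -570.20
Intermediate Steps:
K = 8 (K = -4*(-2) = 8)
s(B) = (8 + B)² (s(B) = (B + 8)² = (8 + B)²)
(2251/1625 - 1100/z) - s(-32) = (2251/1625 - 1100/(-249)) - (8 - 32)² = (2251*(1/1625) - 1100*(-1/249)) - 1*(-24)² = (2251/1625 + 1100/249) - 1*576 = 2347999/404625 - 576 = -230716001/404625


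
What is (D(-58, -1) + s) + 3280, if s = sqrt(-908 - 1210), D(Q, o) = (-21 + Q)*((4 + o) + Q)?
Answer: 7625 + I*sqrt(2118) ≈ 7625.0 + 46.022*I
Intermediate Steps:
D(Q, o) = (-21 + Q)*(4 + Q + o)
s = I*sqrt(2118) (s = sqrt(-2118) = I*sqrt(2118) ≈ 46.022*I)
(D(-58, -1) + s) + 3280 = ((-84 + (-58)**2 - 21*(-1) - 17*(-58) - 58*(-1)) + I*sqrt(2118)) + 3280 = ((-84 + 3364 + 21 + 986 + 58) + I*sqrt(2118)) + 3280 = (4345 + I*sqrt(2118)) + 3280 = 7625 + I*sqrt(2118)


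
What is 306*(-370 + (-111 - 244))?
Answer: -221850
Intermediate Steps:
306*(-370 + (-111 - 244)) = 306*(-370 - 355) = 306*(-725) = -221850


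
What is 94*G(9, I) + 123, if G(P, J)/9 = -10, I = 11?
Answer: -8337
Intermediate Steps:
G(P, J) = -90 (G(P, J) = 9*(-10) = -90)
94*G(9, I) + 123 = 94*(-90) + 123 = -8460 + 123 = -8337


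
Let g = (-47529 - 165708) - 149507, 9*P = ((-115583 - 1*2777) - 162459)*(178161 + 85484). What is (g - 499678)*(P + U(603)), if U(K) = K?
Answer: 21283574501034472/3 ≈ 7.0945e+15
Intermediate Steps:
P = -74036525255/9 (P = (((-115583 - 1*2777) - 162459)*(178161 + 85484))/9 = (((-115583 - 2777) - 162459)*263645)/9 = ((-118360 - 162459)*263645)/9 = (-280819*263645)/9 = (1/9)*(-74036525255) = -74036525255/9 ≈ -8.2263e+9)
g = -362744 (g = -213237 - 149507 = -362744)
(g - 499678)*(P + U(603)) = (-362744 - 499678)*(-74036525255/9 + 603) = -862422*(-74036519828/9) = 21283574501034472/3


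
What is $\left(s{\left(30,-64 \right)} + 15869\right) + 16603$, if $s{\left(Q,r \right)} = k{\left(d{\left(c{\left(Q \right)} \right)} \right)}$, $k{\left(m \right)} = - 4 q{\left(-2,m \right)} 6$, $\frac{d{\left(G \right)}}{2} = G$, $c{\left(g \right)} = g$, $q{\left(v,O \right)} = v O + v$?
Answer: $35400$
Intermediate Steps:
$q{\left(v,O \right)} = v + O v$ ($q{\left(v,O \right)} = O v + v = v + O v$)
$d{\left(G \right)} = 2 G$
$k{\left(m \right)} = 48 + 48 m$ ($k{\left(m \right)} = - 4 \left(- 2 \left(1 + m\right)\right) 6 = - 4 \left(-2 - 2 m\right) 6 = \left(8 + 8 m\right) 6 = 48 + 48 m$)
$s{\left(Q,r \right)} = 48 + 96 Q$ ($s{\left(Q,r \right)} = 48 + 48 \cdot 2 Q = 48 + 96 Q$)
$\left(s{\left(30,-64 \right)} + 15869\right) + 16603 = \left(\left(48 + 96 \cdot 30\right) + 15869\right) + 16603 = \left(\left(48 + 2880\right) + 15869\right) + 16603 = \left(2928 + 15869\right) + 16603 = 18797 + 16603 = 35400$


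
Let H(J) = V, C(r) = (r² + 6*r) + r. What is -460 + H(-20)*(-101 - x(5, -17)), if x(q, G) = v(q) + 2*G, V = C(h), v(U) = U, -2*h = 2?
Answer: -28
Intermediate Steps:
h = -1 (h = -½*2 = -1)
C(r) = r² + 7*r
V = -6 (V = -(7 - 1) = -1*6 = -6)
x(q, G) = q + 2*G
H(J) = -6
-460 + H(-20)*(-101 - x(5, -17)) = -460 - 6*(-101 - (5 + 2*(-17))) = -460 - 6*(-101 - (5 - 34)) = -460 - 6*(-101 - 1*(-29)) = -460 - 6*(-101 + 29) = -460 - 6*(-72) = -460 + 432 = -28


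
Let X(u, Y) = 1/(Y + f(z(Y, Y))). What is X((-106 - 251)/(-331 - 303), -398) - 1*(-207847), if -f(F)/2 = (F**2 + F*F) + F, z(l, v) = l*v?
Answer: 20861109975771289/100367626070 ≈ 2.0785e+5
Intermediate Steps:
f(F) = -4*F**2 - 2*F (f(F) = -2*((F**2 + F*F) + F) = -2*((F**2 + F**2) + F) = -2*(2*F**2 + F) = -2*(F + 2*F**2) = -4*F**2 - 2*F)
X(u, Y) = 1/(Y - 2*Y**2*(1 + 2*Y**2)) (X(u, Y) = 1/(Y - 2*Y*Y*(1 + 2*(Y*Y))) = 1/(Y - 2*Y**2*(1 + 2*Y**2)))
X((-106 - 251)/(-331 - 303), -398) - 1*(-207847) = -1/(-398*(-1 + 2*(-398) + 4*(-398)**3)) - 1*(-207847) = -1*(-1/398)/(-1 - 796 + 4*(-63044792)) + 207847 = -1*(-1/398)/(-1 - 796 - 252179168) + 207847 = -1*(-1/398)/(-252179965) + 207847 = -1*(-1/398)*(-1/252179965) + 207847 = -1/100367626070 + 207847 = 20861109975771289/100367626070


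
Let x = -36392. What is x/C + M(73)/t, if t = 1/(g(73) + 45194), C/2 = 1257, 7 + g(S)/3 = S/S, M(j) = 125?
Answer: 7098260804/1257 ≈ 5.6470e+6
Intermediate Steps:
g(S) = -18 (g(S) = -21 + 3*(S/S) = -21 + 3*1 = -21 + 3 = -18)
C = 2514 (C = 2*1257 = 2514)
t = 1/45176 (t = 1/(-18 + 45194) = 1/45176 ≈ 2.2136e-5)
x/C + M(73)/t = -36392/2514 + 125/(1/45176) = -36392*1/2514 + 125*45176 = -18196/1257 + 5647000 = 7098260804/1257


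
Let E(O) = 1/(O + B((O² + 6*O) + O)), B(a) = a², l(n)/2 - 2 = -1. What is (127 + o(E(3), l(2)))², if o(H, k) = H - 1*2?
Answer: 12740991376/815409 ≈ 15625.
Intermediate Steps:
l(n) = 2 (l(n) = 4 + 2*(-1) = 4 - 2 = 2)
E(O) = 1/(O + (O² + 7*O)²) (E(O) = 1/(O + ((O² + 6*O) + O)²) = 1/(O + (O² + 7*O)²))
o(H, k) = -2 + H (o(H, k) = H - 2 = -2 + H)
(127 + o(E(3), l(2)))² = (127 + (-2 + 1/(3*(1 + 3*(7 + 3)²))))² = (127 + (-2 + 1/(3*(1 + 3*10²))))² = (127 + (-2 + 1/(3*(1 + 3*100))))² = (127 + (-2 + 1/(3*(1 + 300))))² = (127 + (-2 + (⅓)/301))² = (127 + (-2 + (⅓)*(1/301)))² = (127 + (-2 + 1/903))² = (127 - 1805/903)² = (112876/903)² = 12740991376/815409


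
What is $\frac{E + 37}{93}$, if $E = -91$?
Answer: $- \frac{18}{31} \approx -0.58065$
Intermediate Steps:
$\frac{E + 37}{93} = \frac{-91 + 37}{93} = \frac{1}{93} \left(-54\right) = - \frac{18}{31}$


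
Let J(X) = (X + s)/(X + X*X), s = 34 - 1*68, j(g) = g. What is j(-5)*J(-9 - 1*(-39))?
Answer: 2/93 ≈ 0.021505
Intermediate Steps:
s = -34 (s = 34 - 68 = -34)
J(X) = (-34 + X)/(X + X²) (J(X) = (X - 34)/(X + X*X) = (-34 + X)/(X + X²))
j(-5)*J(-9 - 1*(-39)) = -5*(-34 + (-9 - 1*(-39)))/((-9 - 1*(-39))*(1 + (-9 - 1*(-39)))) = -5*(-34 + (-9 + 39))/((-9 + 39)*(1 + (-9 + 39))) = -5*(-34 + 30)/(30*(1 + 30)) = -(-4)/(6*31) = -5*(-2/465) = 2/93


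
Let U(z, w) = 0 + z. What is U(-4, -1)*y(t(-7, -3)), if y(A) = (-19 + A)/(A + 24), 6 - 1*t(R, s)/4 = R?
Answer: -33/19 ≈ -1.7368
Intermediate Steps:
U(z, w) = z
t(R, s) = 24 - 4*R
y(A) = (-19 + A)/(24 + A)
U(-4, -1)*y(t(-7, -3)) = -4*(-19 + (24 - 4*(-7)))/(24 + (24 - 4*(-7))) = -4*(-19 + (24 + 28))/(24 + (24 + 28)) = -4*(-19 + 52)/(24 + 52) = -4*33/76 = -33/19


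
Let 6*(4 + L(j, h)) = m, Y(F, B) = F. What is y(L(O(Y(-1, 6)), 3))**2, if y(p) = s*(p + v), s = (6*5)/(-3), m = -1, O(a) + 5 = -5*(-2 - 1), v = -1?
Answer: 24025/9 ≈ 2669.4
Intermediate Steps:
O(a) = 10 (O(a) = -5 - 5*(-2 - 1) = -5 - 5*(-3) = -5 + 15 = 10)
L(j, h) = -25/6 (L(j, h) = -4 + (1/6)*(-1) = -4 - 1/6 = -25/6)
s = -10 (s = 30*(-1/3) = -10)
y(p) = 10 - 10*p (y(p) = -10*(p - 1) = -10*(-1 + p) = 10 - 10*p)
y(L(O(Y(-1, 6)), 3))**2 = (10 - 10*(-25/6))**2 = (10 + 125/3)**2 = (155/3)**2 = 24025/9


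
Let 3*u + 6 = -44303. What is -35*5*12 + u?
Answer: -50609/3 ≈ -16870.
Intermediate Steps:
u = -44309/3 (u = -2 + (⅓)*(-44303) = -2 - 44303/3 = -44309/3 ≈ -14770.)
-35*5*12 + u = -35*5*12 - 44309/3 = -175*12 - 44309/3 = -2100 - 44309/3 = -50609/3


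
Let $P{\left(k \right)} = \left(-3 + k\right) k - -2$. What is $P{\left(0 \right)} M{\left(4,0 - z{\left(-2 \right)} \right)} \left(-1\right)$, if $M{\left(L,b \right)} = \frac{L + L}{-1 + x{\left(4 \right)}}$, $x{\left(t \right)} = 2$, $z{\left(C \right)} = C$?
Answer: $-16$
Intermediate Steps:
$P{\left(k \right)} = 2 + k \left(-3 + k\right)$ ($P{\left(k \right)} = k \left(-3 + k\right) + 2 = 2 + k \left(-3 + k\right)$)
$M{\left(L,b \right)} = 2 L$ ($M{\left(L,b \right)} = \frac{L + L}{-1 + 2} = \frac{2 L}{1} = 2 L 1 = 2 L$)
$P{\left(0 \right)} M{\left(4,0 - z{\left(-2 \right)} \right)} \left(-1\right) = \left(2 + 0^{2} - 0\right) 2 \cdot 4 \left(-1\right) = \left(2 + 0 + 0\right) 8 \left(-1\right) = 2 \left(-8\right) = -16$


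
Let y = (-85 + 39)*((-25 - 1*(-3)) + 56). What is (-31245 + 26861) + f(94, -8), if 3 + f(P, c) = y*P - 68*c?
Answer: -150859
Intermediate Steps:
y = -1564 (y = -46*((-25 + 3) + 56) = -46*(-22 + 56) = -46*34 = -1564)
f(P, c) = -3 - 1564*P - 68*c (f(P, c) = -3 + (-1564*P - 68*c) = -3 - 1564*P - 68*c)
(-31245 + 26861) + f(94, -8) = (-31245 + 26861) + (-3 - 1564*94 - 68*(-8)) = -4384 + (-3 - 147016 + 544) = -4384 - 146475 = -150859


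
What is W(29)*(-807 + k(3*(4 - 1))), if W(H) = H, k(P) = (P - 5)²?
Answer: -22939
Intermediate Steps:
k(P) = (-5 + P)²
W(29)*(-807 + k(3*(4 - 1))) = 29*(-807 + (-5 + 3*(4 - 1))²) = 29*(-807 + (-5 + 3*3)²) = 29*(-807 + (-5 + 9)²) = 29*(-807 + 4²) = 29*(-807 + 16) = 29*(-791) = -22939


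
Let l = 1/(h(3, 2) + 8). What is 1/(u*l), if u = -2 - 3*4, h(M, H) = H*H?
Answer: -6/7 ≈ -0.85714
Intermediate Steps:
h(M, H) = H²
l = 1/12 (l = 1/(2² + 8) = 1/(4 + 8) = 1/12 ≈ 0.083333)
u = -14 (u = -2 - 12 = -14)
1/(u*l) = 1/(-14*1/12) = 1/(-7/6) = -6/7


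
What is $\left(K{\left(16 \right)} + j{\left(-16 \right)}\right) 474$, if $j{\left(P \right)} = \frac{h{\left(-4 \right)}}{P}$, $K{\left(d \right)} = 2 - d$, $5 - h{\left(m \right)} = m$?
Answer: $- \frac{55221}{8} \approx -6902.6$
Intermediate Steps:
$h{\left(m \right)} = 5 - m$
$j{\left(P \right)} = \frac{9}{P}$ ($j{\left(P \right)} = \frac{5 - -4}{P} = \frac{5 + 4}{P} = \frac{9}{P}$)
$\left(K{\left(16 \right)} + j{\left(-16 \right)}\right) 474 = \left(\left(2 - 16\right) + \frac{9}{-16}\right) 474 = \left(\left(2 - 16\right) + 9 \left(- \frac{1}{16}\right)\right) 474 = \left(-14 - \frac{9}{16}\right) 474 = \left(- \frac{233}{16}\right) 474 = - \frac{55221}{8}$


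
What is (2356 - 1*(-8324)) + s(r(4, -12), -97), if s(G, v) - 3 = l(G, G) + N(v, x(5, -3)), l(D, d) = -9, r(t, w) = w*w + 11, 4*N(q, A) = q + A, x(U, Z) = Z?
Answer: 10649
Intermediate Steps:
N(q, A) = A/4 + q/4 (N(q, A) = (q + A)/4 = (A + q)/4 = A/4 + q/4)
r(t, w) = 11 + w**2 (r(t, w) = w**2 + 11 = 11 + w**2)
s(G, v) = -27/4 + v/4 (s(G, v) = 3 + (-9 + ((1/4)*(-3) + v/4)) = 3 + (-9 + (-3/4 + v/4)) = 3 + (-39/4 + v/4) = -27/4 + v/4)
(2356 - 1*(-8324)) + s(r(4, -12), -97) = (2356 - 1*(-8324)) + (-27/4 + (1/4)*(-97)) = (2356 + 8324) + (-27/4 - 97/4) = 10680 - 31 = 10649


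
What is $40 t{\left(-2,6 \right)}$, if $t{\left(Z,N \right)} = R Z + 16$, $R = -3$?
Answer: $880$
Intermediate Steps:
$t{\left(Z,N \right)} = 16 - 3 Z$ ($t{\left(Z,N \right)} = - 3 Z + 16 = 16 - 3 Z$)
$40 t{\left(-2,6 \right)} = 40 \left(16 - -6\right) = 40 \left(16 + 6\right) = 40 \cdot 22 = 880$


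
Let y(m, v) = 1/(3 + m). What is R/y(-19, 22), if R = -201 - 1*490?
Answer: 11056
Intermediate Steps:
R = -691 (R = -201 - 490 = -691)
R/y(-19, 22) = -691/(1/(3 - 19)) = -691/(1/(-16)) = -691/(-1/16) = -691*(-16) = 11056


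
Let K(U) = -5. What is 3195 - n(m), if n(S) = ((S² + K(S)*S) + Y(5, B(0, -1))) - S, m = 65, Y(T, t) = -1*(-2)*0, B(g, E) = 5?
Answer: -640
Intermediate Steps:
Y(T, t) = 0 (Y(T, t) = 2*0 = 0)
n(S) = S² - 6*S (n(S) = ((S² - 5*S) + 0) - S = (S² - 5*S) - S = S² - 6*S)
3195 - n(m) = 3195 - 65*(-6 + 65) = 3195 - 65*59 = 3195 - 1*3835 = 3195 - 3835 = -640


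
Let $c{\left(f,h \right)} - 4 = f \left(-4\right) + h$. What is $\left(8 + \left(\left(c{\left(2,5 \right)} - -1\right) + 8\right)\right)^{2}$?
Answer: $324$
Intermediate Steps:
$c{\left(f,h \right)} = 4 + h - 4 f$ ($c{\left(f,h \right)} = 4 + \left(f \left(-4\right) + h\right) = 4 - \left(- h + 4 f\right) = 4 + h - 4 f$)
$\left(8 + \left(\left(c{\left(2,5 \right)} - -1\right) + 8\right)\right)^{2} = \left(8 + \left(\left(\left(4 + 5 - 8\right) - -1\right) + 8\right)\right)^{2} = \left(8 + \left(\left(\left(4 + 5 - 8\right) + 1\right) + 8\right)\right)^{2} = \left(8 + \left(\left(1 + 1\right) + 8\right)\right)^{2} = \left(8 + \left(2 + 8\right)\right)^{2} = \left(8 + 10\right)^{2} = 18^{2} = 324$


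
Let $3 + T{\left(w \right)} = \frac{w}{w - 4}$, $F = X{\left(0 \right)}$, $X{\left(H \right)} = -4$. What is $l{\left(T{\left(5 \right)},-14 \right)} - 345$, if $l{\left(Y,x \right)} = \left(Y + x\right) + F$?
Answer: $-361$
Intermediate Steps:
$F = -4$
$T{\left(w \right)} = -3 + \frac{w}{-4 + w}$ ($T{\left(w \right)} = -3 + \frac{w}{w - 4} = -3 + \frac{w}{-4 + w}$)
$l{\left(Y,x \right)} = -4 + Y + x$ ($l{\left(Y,x \right)} = \left(Y + x\right) - 4 = -4 + Y + x$)
$l{\left(T{\left(5 \right)},-14 \right)} - 345 = \left(-4 + \frac{2 \left(6 - 5\right)}{-4 + 5} - 14\right) - 345 = \left(-4 + \frac{2 \left(6 - 5\right)}{1} - 14\right) - 345 = \left(-4 + 2 \cdot 1 \cdot 1 - 14\right) - 345 = \left(-4 + 2 - 14\right) - 345 = -16 - 345 = -361$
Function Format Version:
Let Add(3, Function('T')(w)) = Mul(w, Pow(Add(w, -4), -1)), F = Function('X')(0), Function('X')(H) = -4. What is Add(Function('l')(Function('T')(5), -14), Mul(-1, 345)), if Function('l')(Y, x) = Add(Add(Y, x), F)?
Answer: -361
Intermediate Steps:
F = -4
Function('T')(w) = Add(-3, Mul(w, Pow(Add(-4, w), -1))) (Function('T')(w) = Add(-3, Mul(w, Pow(Add(w, -4), -1))) = Add(-3, Mul(w, Pow(Add(-4, w), -1))))
Function('l')(Y, x) = Add(-4, Y, x) (Function('l')(Y, x) = Add(Add(Y, x), -4) = Add(-4, Y, x))
Add(Function('l')(Function('T')(5), -14), Mul(-1, 345)) = Add(Add(-4, Mul(2, Pow(Add(-4, 5), -1), Add(6, Mul(-1, 5))), -14), Mul(-1, 345)) = Add(Add(-4, Mul(2, Pow(1, -1), Add(6, -5)), -14), -345) = Add(Add(-4, Mul(2, 1, 1), -14), -345) = Add(Add(-4, 2, -14), -345) = Add(-16, -345) = -361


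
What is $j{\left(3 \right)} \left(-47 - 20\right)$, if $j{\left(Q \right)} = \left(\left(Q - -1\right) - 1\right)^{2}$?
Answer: $-603$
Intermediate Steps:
$j{\left(Q \right)} = Q^{2}$ ($j{\left(Q \right)} = \left(\left(Q + 1\right) - 1\right)^{2} = \left(\left(1 + Q\right) - 1\right)^{2} = Q^{2}$)
$j{\left(3 \right)} \left(-47 - 20\right) = 3^{2} \left(-47 - 20\right) = 9 \left(-67\right) = -603$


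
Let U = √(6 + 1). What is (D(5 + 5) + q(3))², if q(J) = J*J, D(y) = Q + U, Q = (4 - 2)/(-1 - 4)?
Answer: 2024/25 + 86*√7/5 ≈ 126.47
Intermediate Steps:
U = √7 ≈ 2.6458
Q = -⅖ (Q = 2/(-5) = 2*(-⅕) = -⅖ ≈ -0.40000)
D(y) = -⅖ + √7
q(J) = J²
(D(5 + 5) + q(3))² = ((-⅖ + √7) + 3²)² = ((-⅖ + √7) + 9)² = (43/5 + √7)²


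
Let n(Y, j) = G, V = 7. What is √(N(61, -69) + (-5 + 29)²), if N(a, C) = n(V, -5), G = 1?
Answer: √577 ≈ 24.021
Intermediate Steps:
n(Y, j) = 1
N(a, C) = 1
√(N(61, -69) + (-5 + 29)²) = √(1 + (-5 + 29)²) = √(1 + 24²) = √(1 + 576) = √577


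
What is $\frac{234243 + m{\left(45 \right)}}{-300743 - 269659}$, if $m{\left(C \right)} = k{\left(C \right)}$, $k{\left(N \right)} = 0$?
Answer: $- \frac{26027}{63378} \approx -0.41066$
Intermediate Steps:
$m{\left(C \right)} = 0$
$\frac{234243 + m{\left(45 \right)}}{-300743 - 269659} = \frac{234243 + 0}{-300743 - 269659} = \frac{234243}{-570402} = 234243 \left(- \frac{1}{570402}\right) = - \frac{26027}{63378}$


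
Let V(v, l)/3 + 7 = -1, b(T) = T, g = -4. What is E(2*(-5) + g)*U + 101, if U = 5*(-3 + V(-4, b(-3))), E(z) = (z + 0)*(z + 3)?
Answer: -20689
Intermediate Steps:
V(v, l) = -24 (V(v, l) = -21 + 3*(-1) = -21 - 3 = -24)
E(z) = z*(3 + z)
U = -135 (U = 5*(-3 - 24) = 5*(-27) = -135)
E(2*(-5) + g)*U + 101 = ((2*(-5) - 4)*(3 + (2*(-5) - 4)))*(-135) + 101 = ((-10 - 4)*(3 + (-10 - 4)))*(-135) + 101 = -14*(3 - 14)*(-135) + 101 = -14*(-11)*(-135) + 101 = 154*(-135) + 101 = -20790 + 101 = -20689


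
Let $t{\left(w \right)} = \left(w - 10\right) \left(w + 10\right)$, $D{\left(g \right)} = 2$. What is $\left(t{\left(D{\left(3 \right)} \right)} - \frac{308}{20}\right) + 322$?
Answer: $\frac{1053}{5} \approx 210.6$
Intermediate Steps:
$t{\left(w \right)} = \left(-10 + w\right) \left(10 + w\right)$
$\left(t{\left(D{\left(3 \right)} \right)} - \frac{308}{20}\right) + 322 = \left(\left(-100 + 2^{2}\right) - \frac{308}{20}\right) + 322 = \left(\left(-100 + 4\right) - \frac{77}{5}\right) + 322 = \left(-96 - \frac{77}{5}\right) + 322 = - \frac{557}{5} + 322 = \frac{1053}{5}$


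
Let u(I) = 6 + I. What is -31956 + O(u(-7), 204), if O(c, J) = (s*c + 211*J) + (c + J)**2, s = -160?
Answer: 52457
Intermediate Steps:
O(c, J) = (J + c)**2 - 160*c + 211*J (O(c, J) = (-160*c + 211*J) + (c + J)**2 = (-160*c + 211*J) + (J + c)**2 = (J + c)**2 - 160*c + 211*J)
-31956 + O(u(-7), 204) = -31956 + ((204 + (6 - 7))**2 - 160*(6 - 7) + 211*204) = -31956 + ((204 - 1)**2 - 160*(-1) + 43044) = -31956 + (203**2 + 160 + 43044) = -31956 + (41209 + 160 + 43044) = -31956 + 84413 = 52457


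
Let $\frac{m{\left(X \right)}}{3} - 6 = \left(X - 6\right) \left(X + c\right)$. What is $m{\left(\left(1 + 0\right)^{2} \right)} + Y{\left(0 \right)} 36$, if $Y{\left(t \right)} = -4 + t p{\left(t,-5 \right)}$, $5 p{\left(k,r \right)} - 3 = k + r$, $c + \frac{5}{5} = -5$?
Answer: $-51$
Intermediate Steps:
$c = -6$ ($c = -1 - 5 = -6$)
$p{\left(k,r \right)} = \frac{3}{5} + \frac{k}{5} + \frac{r}{5}$ ($p{\left(k,r \right)} = \frac{3}{5} + \frac{k + r}{5} = \frac{3}{5} + \left(\frac{k}{5} + \frac{r}{5}\right) = \frac{3}{5} + \frac{k}{5} + \frac{r}{5}$)
$m{\left(X \right)} = 18 + 3 \left(-6 + X\right)^{2}$ ($m{\left(X \right)} = 18 + 3 \left(X - 6\right) \left(X - 6\right) = 18 + 3 \left(-6 + X\right) \left(-6 + X\right) = 18 + 3 \left(-6 + X\right)^{2}$)
$Y{\left(t \right)} = -4 + t \left(- \frac{2}{5} + \frac{t}{5}\right)$ ($Y{\left(t \right)} = -4 + t \left(\frac{3}{5} + \frac{t}{5} + \frac{1}{5} \left(-5\right)\right) = -4 + t \left(\frac{3}{5} + \frac{t}{5} - 1\right) = -4 + t \left(- \frac{2}{5} + \frac{t}{5}\right)$)
$m{\left(\left(1 + 0\right)^{2} \right)} + Y{\left(0 \right)} 36 = \left(126 - 36 \left(1 + 0\right)^{2} + 3 \left(\left(1 + 0\right)^{2}\right)^{2}\right) + \left(-4 + \frac{1}{5} \cdot 0 \left(-2 + 0\right)\right) 36 = \left(126 - 36 \cdot 1^{2} + 3 \left(1^{2}\right)^{2}\right) + \left(-4 + \frac{1}{5} \cdot 0 \left(-2\right)\right) 36 = \left(126 - 36 + 3 \cdot 1^{2}\right) + \left(-4 + 0\right) 36 = \left(126 - 36 + 3 \cdot 1\right) - 144 = \left(126 - 36 + 3\right) - 144 = 93 - 144 = -51$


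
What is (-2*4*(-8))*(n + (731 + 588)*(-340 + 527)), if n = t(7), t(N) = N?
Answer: 15786240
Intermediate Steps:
n = 7
(-2*4*(-8))*(n + (731 + 588)*(-340 + 527)) = (-2*4*(-8))*(7 + (731 + 588)*(-340 + 527)) = (-8*(-8))*(7 + 1319*187) = 64*(7 + 246653) = 64*246660 = 15786240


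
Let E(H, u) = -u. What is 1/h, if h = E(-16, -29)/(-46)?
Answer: -46/29 ≈ -1.5862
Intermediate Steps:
h = -29/46 (h = -1*(-29)/(-46) = 29*(-1/46) = -29/46 ≈ -0.63043)
1/h = 1/(-29/46) = -46/29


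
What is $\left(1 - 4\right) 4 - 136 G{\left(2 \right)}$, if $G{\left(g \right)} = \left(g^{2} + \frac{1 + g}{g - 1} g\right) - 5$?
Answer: $-692$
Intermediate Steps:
$G{\left(g \right)} = -5 + g^{2} + \frac{g \left(1 + g\right)}{-1 + g}$ ($G{\left(g \right)} = \left(g^{2} + \frac{1 + g}{-1 + g} g\right) - 5 = \left(g^{2} + \frac{g \left(1 + g\right)}{-1 + g}\right) - 5 = -5 + g^{2} + \frac{g \left(1 + g\right)}{-1 + g}$)
$\left(1 - 4\right) 4 - 136 G{\left(2 \right)} = \left(1 - 4\right) 4 - 136 \frac{5 + 2^{3} - 8}{-1 + 2} = \left(-3\right) 4 - 136 \frac{5 + 8 - 8}{1} = -12 - 136 \cdot 1 \cdot 5 = -12 - 680 = -692$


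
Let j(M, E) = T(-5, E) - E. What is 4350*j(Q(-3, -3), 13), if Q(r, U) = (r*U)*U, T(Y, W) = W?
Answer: 0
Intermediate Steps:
Q(r, U) = r*U**2 (Q(r, U) = (U*r)*U = r*U**2)
j(M, E) = 0 (j(M, E) = E - E = 0)
4350*j(Q(-3, -3), 13) = 4350*0 = 0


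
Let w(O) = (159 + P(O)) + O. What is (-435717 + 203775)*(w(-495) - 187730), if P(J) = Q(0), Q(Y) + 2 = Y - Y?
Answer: 43620868056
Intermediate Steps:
Q(Y) = -2 (Q(Y) = -2 + (Y - Y) = -2 + 0 = -2)
P(J) = -2
w(O) = 157 + O (w(O) = (159 - 2) + O = 157 + O)
(-435717 + 203775)*(w(-495) - 187730) = (-435717 + 203775)*((157 - 495) - 187730) = -231942*(-338 - 187730) = -231942*(-188068) = 43620868056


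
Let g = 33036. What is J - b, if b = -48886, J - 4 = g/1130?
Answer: 27639368/565 ≈ 48919.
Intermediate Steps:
J = 18778/565 (J = 4 + 33036/1130 = 4 + 33036*(1/1130) = 4 + 16518/565 = 18778/565 ≈ 33.235)
J - b = 18778/565 - 1*(-48886) = 18778/565 + 48886 = 27639368/565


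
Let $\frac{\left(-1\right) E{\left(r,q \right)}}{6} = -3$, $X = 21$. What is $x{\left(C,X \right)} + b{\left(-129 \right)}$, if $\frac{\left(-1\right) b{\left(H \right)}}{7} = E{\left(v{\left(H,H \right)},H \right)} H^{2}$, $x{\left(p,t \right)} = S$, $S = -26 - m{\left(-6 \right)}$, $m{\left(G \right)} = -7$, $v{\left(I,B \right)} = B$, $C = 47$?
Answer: $-2096785$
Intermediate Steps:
$E{\left(r,q \right)} = 18$ ($E{\left(r,q \right)} = \left(-6\right) \left(-3\right) = 18$)
$S = -19$ ($S = -26 - -7 = -26 + 7 = -19$)
$x{\left(p,t \right)} = -19$
$b{\left(H \right)} = - 126 H^{2}$ ($b{\left(H \right)} = - 7 \cdot 18 H^{2} = - 126 H^{2}$)
$x{\left(C,X \right)} + b{\left(-129 \right)} = -19 - 126 \left(-129\right)^{2} = -19 - 2096766 = -2096785$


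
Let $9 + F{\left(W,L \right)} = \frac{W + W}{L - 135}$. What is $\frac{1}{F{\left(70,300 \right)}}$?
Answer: $- \frac{33}{269} \approx -0.12268$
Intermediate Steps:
$F{\left(W,L \right)} = -9 + \frac{2 W}{-135 + L}$ ($F{\left(W,L \right)} = -9 + \frac{W + W}{L - 135} = -9 + \frac{2 W}{-135 + L}$)
$\frac{1}{F{\left(70,300 \right)}} = \frac{1}{\frac{1}{-135 + 300} \left(1215 - 2700 + 2 \cdot 70\right)} = \frac{1}{\frac{1}{165} \left(1215 - 2700 + 140\right)} = \frac{1}{\frac{1}{165} \left(-1345\right)} = \frac{1}{- \frac{269}{33}} = - \frac{33}{269}$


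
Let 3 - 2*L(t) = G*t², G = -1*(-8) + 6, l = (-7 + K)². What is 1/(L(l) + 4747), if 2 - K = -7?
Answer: 2/9273 ≈ 0.00021568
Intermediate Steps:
K = 9 (K = 2 - 1*(-7) = 2 + 7 = 9)
l = 4 (l = (-7 + 9)² = 2² = 4)
G = 14 (G = 8 + 6 = 14)
L(t) = 3/2 - 7*t²
1/(L(l) + 4747) = 1/((3/2 - 7*4²) + 4747) = 1/((3/2 - 7*16) + 4747) = 1/((3/2 - 112) + 4747) = 1/(-221/2 + 4747) = 1/(9273/2) = 2/9273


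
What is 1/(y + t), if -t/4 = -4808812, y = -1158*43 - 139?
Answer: 1/19185315 ≈ 5.2123e-8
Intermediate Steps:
y = -49933 (y = -49794 - 139 = -49933)
t = 19235248 (t = -4*(-4808812) = 19235248)
1/(y + t) = 1/(-49933 + 19235248) = 1/19185315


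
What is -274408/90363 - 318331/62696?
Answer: -45969628121/5665398648 ≈ -8.1141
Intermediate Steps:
-274408/90363 - 318331/62696 = -45969628121/5665398648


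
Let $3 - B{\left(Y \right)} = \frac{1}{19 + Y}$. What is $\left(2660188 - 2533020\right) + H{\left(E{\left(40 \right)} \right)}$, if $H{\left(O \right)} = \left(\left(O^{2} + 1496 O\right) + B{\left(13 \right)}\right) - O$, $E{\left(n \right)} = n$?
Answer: $\frac{6034271}{32} \approx 1.8857 \cdot 10^{5}$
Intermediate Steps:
$B{\left(Y \right)} = 3 - \frac{1}{19 + Y}$
$H{\left(O \right)} = \frac{95}{32} + O^{2} + 1495 O$ ($H{\left(O \right)} = \left(\left(O^{2} + 1496 O\right) + \frac{56 + 3 \cdot 13}{19 + 13}\right) - O = \left(\left(O^{2} + 1496 O\right) + \frac{56 + 39}{32}\right) - O = \left(\left(O^{2} + 1496 O\right) + \frac{1}{32} \cdot 95\right) - O = \left(\left(O^{2} + 1496 O\right) + \frac{95}{32}\right) - O = \left(\frac{95}{32} + O^{2} + 1496 O\right) - O = \frac{95}{32} + O^{2} + 1495 O$)
$\left(2660188 - 2533020\right) + H{\left(E{\left(40 \right)} \right)} = \left(2660188 - 2533020\right) + \left(\frac{95}{32} + 40^{2} + 1495 \cdot 40\right) = 127168 + \left(\frac{95}{32} + 1600 + 59800\right) = 127168 + \frac{1964895}{32} = \frac{6034271}{32}$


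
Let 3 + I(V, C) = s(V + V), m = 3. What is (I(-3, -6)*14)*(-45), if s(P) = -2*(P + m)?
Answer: -1890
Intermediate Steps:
s(P) = -6 - 2*P (s(P) = -2*(P + 3) = -2*(3 + P) = -6 - 2*P)
I(V, C) = -9 - 4*V (I(V, C) = -3 + (-6 - 2*(V + V)) = -3 + (-6 - 4*V) = -9 - 4*V)
(I(-3, -6)*14)*(-45) = ((-9 - 4*(-3))*14)*(-45) = ((-9 + 12)*14)*(-45) = (3*14)*(-45) = 42*(-45) = -1890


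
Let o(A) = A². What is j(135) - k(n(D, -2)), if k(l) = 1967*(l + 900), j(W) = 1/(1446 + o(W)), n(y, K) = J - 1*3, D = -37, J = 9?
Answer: -35055728441/19671 ≈ -1.7821e+6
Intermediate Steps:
n(y, K) = 6 (n(y, K) = 9 - 1*3 = 9 - 3 = 6)
j(W) = 1/(1446 + W²)
k(l) = 1770300 + 1967*l (k(l) = 1967*(900 + l) = 1770300 + 1967*l)
j(135) - k(n(D, -2)) = 1/(1446 + 135²) - (1770300 + 1967*6) = 1/(1446 + 18225) - (1770300 + 11802) = 1/19671 - 1*1782102 = 1/19671 - 1782102 = -35055728441/19671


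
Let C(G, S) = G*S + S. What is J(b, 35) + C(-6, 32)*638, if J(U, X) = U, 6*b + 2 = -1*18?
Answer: -306250/3 ≈ -1.0208e+5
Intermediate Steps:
C(G, S) = S + G*S
b = -10/3 (b = -⅓ + (-1*18)/6 = -⅓ + (⅙)*(-18) = -⅓ - 3 = -10/3 ≈ -3.3333)
J(b, 35) + C(-6, 32)*638 = -10/3 + (32*(1 - 6))*638 = -10/3 + (32*(-5))*638 = -10/3 - 160*638 = -10/3 - 102080 = -306250/3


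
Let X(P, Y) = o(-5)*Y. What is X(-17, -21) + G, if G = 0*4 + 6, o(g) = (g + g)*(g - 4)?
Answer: -1884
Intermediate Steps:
o(g) = 2*g*(-4 + g) (o(g) = (2*g)*(-4 + g) = 2*g*(-4 + g))
X(P, Y) = 90*Y (X(P, Y) = (2*(-5)*(-4 - 5))*Y = (2*(-5)*(-9))*Y = 90*Y)
G = 6 (G = 0 + 6 = 6)
X(-17, -21) + G = 90*(-21) + 6 = -1890 + 6 = -1884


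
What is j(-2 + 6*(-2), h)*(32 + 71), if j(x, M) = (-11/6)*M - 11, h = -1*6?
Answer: 0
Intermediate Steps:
h = -6
j(x, M) = -11 - 11*M/6 (j(x, M) = (-11*1/6)*M - 11 = -11*M/6 - 11 = -11 - 11*M/6)
j(-2 + 6*(-2), h)*(32 + 71) = (-11 - 11/6*(-6))*(32 + 71) = (-11 + 11)*103 = 0*103 = 0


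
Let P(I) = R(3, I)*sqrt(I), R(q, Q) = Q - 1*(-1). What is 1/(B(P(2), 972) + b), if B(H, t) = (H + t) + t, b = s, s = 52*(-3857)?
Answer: -99310/19724952191 - 3*sqrt(2)/39449904382 ≈ -5.0348e-6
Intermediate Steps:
R(q, Q) = 1 + Q (R(q, Q) = Q + 1 = 1 + Q)
s = -200564
P(I) = sqrt(I)*(1 + I) (P(I) = (1 + I)*sqrt(I) = sqrt(I)*(1 + I))
b = -200564
B(H, t) = H + 2*t
1/(B(P(2), 972) + b) = 1/((sqrt(2)*(1 + 2) + 2*972) - 200564) = 1/((sqrt(2)*3 + 1944) - 200564) = 1/((3*sqrt(2) + 1944) - 200564) = 1/((1944 + 3*sqrt(2)) - 200564) = 1/(-198620 + 3*sqrt(2))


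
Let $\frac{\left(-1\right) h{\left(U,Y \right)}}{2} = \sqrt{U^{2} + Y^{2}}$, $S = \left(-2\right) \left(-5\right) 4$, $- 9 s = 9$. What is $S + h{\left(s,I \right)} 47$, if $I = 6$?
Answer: $40 - 94 \sqrt{37} \approx -531.78$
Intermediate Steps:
$s = -1$ ($s = \left(- \frac{1}{9}\right) 9 = -1$)
$S = 40$ ($S = 10 \cdot 4 = 40$)
$h{\left(U,Y \right)} = - 2 \sqrt{U^{2} + Y^{2}}$
$S + h{\left(s,I \right)} 47 = 40 + - 2 \sqrt{\left(-1\right)^{2} + 6^{2}} \cdot 47 = 40 + - 2 \sqrt{1 + 36} \cdot 47 = 40 + - 2 \sqrt{37} \cdot 47 = 40 - 94 \sqrt{37}$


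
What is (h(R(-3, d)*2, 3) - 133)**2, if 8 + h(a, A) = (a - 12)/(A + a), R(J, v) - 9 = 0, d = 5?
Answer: 970225/49 ≈ 19801.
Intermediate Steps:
R(J, v) = 9 (R(J, v) = 9 + 0 = 9)
h(a, A) = -8 + (-12 + a)/(A + a) (h(a, A) = -8 + (a - 12)/(A + a) = -8 + (-12 + a)/(A + a))
(h(R(-3, d)*2, 3) - 133)**2 = ((-12 - 8*3 - 63*2)/(3 + 9*2) - 133)**2 = ((-12 - 24 - 7*18)/(3 + 18) - 133)**2 = ((-12 - 24 - 126)/21 - 133)**2 = ((1/21)*(-162) - 133)**2 = (-54/7 - 133)**2 = (-985/7)**2 = 970225/49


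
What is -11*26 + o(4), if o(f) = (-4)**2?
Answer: -270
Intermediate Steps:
o(f) = 16
-11*26 + o(4) = -11*26 + 16 = -286 + 16 = -270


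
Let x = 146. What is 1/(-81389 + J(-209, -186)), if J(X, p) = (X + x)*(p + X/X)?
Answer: -1/69734 ≈ -1.4340e-5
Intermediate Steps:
J(X, p) = (1 + p)*(146 + X) (J(X, p) = (X + 146)*(p + X/X) = (146 + X)*(p + 1) = (146 + X)*(1 + p) = (1 + p)*(146 + X))
1/(-81389 + J(-209, -186)) = 1/(-81389 + (146 - 209 + 146*(-186) - 209*(-186))) = 1/(-81389 + (146 - 209 - 27156 + 38874)) = 1/(-81389 + 11655) = 1/(-69734) = -1/69734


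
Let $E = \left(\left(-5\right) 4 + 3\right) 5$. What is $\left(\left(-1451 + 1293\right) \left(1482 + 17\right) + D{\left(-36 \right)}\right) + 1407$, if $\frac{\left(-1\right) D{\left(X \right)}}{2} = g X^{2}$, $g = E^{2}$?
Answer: $-18962635$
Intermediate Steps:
$E = -85$ ($E = \left(-20 + 3\right) 5 = \left(-17\right) 5 = -85$)
$g = 7225$ ($g = \left(-85\right)^{2} = 7225$)
$D{\left(X \right)} = - 14450 X^{2}$ ($D{\left(X \right)} = - 2 \cdot 7225 X^{2} = - 14450 X^{2}$)
$\left(\left(-1451 + 1293\right) \left(1482 + 17\right) + D{\left(-36 \right)}\right) + 1407 = \left(\left(-1451 + 1293\right) \left(1482 + 17\right) - 14450 \left(-36\right)^{2}\right) + 1407 = \left(\left(-158\right) 1499 - 18727200\right) + 1407 = \left(-236842 - 18727200\right) + 1407 = -18964042 + 1407 = -18962635$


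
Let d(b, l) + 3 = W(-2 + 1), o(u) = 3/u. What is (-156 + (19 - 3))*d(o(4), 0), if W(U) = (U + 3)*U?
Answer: 700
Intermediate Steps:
W(U) = U*(3 + U) (W(U) = (3 + U)*U = U*(3 + U))
d(b, l) = -5 (d(b, l) = -3 + (-2 + 1)*(3 + (-2 + 1)) = -3 - (3 - 1) = -3 - 1*2 = -3 - 2 = -5)
(-156 + (19 - 3))*d(o(4), 0) = (-156 + (19 - 3))*(-5) = (-156 + 16)*(-5) = -140*(-5) = 700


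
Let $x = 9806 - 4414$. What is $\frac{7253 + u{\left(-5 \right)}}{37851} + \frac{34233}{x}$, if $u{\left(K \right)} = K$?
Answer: $\frac{444944833}{68030864} \approx 6.5403$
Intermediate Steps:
$x = 5392$ ($x = 9806 - 4414 = 5392$)
$\frac{7253 + u{\left(-5 \right)}}{37851} + \frac{34233}{x} = \frac{7253 - 5}{37851} + \frac{34233}{5392} = 7248 \cdot \frac{1}{37851} + 34233 \cdot \frac{1}{5392} = \frac{2416}{12617} + \frac{34233}{5392} = \frac{444944833}{68030864}$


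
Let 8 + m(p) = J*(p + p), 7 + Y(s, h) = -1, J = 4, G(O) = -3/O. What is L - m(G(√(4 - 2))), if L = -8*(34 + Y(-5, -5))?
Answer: -200 + 12*√2 ≈ -183.03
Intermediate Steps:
Y(s, h) = -8 (Y(s, h) = -7 - 1 = -8)
m(p) = -8 + 8*p (m(p) = -8 + 4*(p + p) = -8 + 4*(2*p) = -8 + 8*p)
L = -208 (L = -8*(34 - 8) = -8*26 = -208)
L - m(G(√(4 - 2))) = -208 - (-8 + 8*(-3/√(4 - 2))) = -208 - (-8 + 8*(-3*√2/2)) = -208 - (-8 - 12*√2) = -208 + (8 + 12*√2) = -200 + 12*√2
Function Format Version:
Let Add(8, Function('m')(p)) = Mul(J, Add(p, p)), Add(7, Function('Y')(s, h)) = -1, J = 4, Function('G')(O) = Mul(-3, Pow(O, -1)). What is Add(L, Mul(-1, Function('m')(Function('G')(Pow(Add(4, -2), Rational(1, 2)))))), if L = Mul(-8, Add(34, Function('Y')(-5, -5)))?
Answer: Add(-200, Mul(12, Pow(2, Rational(1, 2)))) ≈ -183.03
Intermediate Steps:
Function('Y')(s, h) = -8 (Function('Y')(s, h) = Add(-7, -1) = -8)
Function('m')(p) = Add(-8, Mul(8, p)) (Function('m')(p) = Add(-8, Mul(4, Add(p, p))) = Add(-8, Mul(4, Mul(2, p))) = Add(-8, Mul(8, p)))
L = -208 (L = Mul(-8, Add(34, -8)) = Mul(-8, 26) = -208)
Add(L, Mul(-1, Function('m')(Function('G')(Pow(Add(4, -2), Rational(1, 2)))))) = Add(-208, Mul(-1, Add(-8, Mul(8, Mul(-3, Pow(Pow(Add(4, -2), Rational(1, 2)), -1)))))) = Add(-208, Mul(-1, Add(-8, Mul(8, Mul(-3, Pow(Pow(2, Rational(1, 2)), -1)))))) = Add(-208, Mul(-1, Add(-8, Mul(8, Mul(-3, Mul(Rational(1, 2), Pow(2, Rational(1, 2)))))))) = Add(-208, Mul(-1, Add(-8, Mul(8, Mul(Rational(-3, 2), Pow(2, Rational(1, 2))))))) = Add(-208, Mul(-1, Add(-8, Mul(-12, Pow(2, Rational(1, 2)))))) = Add(-208, Add(8, Mul(12, Pow(2, Rational(1, 2))))) = Add(-200, Mul(12, Pow(2, Rational(1, 2))))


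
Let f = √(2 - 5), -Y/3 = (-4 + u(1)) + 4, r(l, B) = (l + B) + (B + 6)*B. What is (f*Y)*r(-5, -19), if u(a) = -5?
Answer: 3345*I*√3 ≈ 5793.7*I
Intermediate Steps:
r(l, B) = B + l + B*(6 + B) (r(l, B) = (B + l) + (6 + B)*B = (B + l) + B*(6 + B) = B + l + B*(6 + B))
Y = 15 (Y = -3*((-4 - 5) + 4) = -3*(-9 + 4) = -3*(-5) = 15)
f = I*√3 (f = √(-3) = I*√3 ≈ 1.732*I)
(f*Y)*r(-5, -19) = ((I*√3)*15)*(-5 + (-19)² + 7*(-19)) = (15*I*√3)*(-5 + 361 - 133) = (15*I*√3)*223 = 3345*I*√3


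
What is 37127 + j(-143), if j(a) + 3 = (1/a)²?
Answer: 759148677/20449 ≈ 37124.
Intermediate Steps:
j(a) = -3 + a⁻² (j(a) = -3 + (1/a)² = -3 + a⁻²)
37127 + j(-143) = 37127 + (-3 + (-143)⁻²) = 37127 + (-3 + 1/20449) = 37127 - 61346/20449 = 759148677/20449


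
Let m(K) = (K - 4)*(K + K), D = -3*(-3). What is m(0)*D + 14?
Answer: 14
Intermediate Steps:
D = 9
m(K) = 2*K*(-4 + K) (m(K) = (-4 + K)*(2*K) = 2*K*(-4 + K))
m(0)*D + 14 = (2*0*(-4 + 0))*9 + 14 = (2*0*(-4))*9 + 14 = 0*9 + 14 = 0 + 14 = 14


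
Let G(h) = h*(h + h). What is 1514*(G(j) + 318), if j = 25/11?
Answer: 60148192/121 ≈ 4.9709e+5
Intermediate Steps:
j = 25/11 (j = 25*(1/11) = 25/11 ≈ 2.2727)
G(h) = 2*h**2 (G(h) = h*(2*h) = 2*h**2)
1514*(G(j) + 318) = 1514*(2*(25/11)**2 + 318) = 1514*(2*(625/121) + 318) = 1514*(1250/121 + 318) = 1514*(39728/121) = 60148192/121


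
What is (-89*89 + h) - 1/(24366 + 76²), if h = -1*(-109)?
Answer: -235469305/30142 ≈ -7812.0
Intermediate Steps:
h = 109
(-89*89 + h) - 1/(24366 + 76²) = (-89*89 + 109) - 1/(24366 + 76²) = (-7921 + 109) - 1/(24366 + 5776) = -7812 - 1/30142 = -235469305/30142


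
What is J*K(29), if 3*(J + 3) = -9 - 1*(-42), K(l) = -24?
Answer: -192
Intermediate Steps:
J = 8 (J = -3 + (-9 - 1*(-42))/3 = -3 + (-9 + 42)/3 = -3 + (1/3)*33 = -3 + 11 = 8)
J*K(29) = 8*(-24) = -192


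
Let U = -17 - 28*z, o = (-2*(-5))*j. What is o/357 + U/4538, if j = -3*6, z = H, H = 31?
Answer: -377595/540022 ≈ -0.69922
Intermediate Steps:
z = 31
j = -18
o = -180 (o = -2*(-5)*(-18) = 10*(-18) = -180)
U = -885 (U = -17 - 28*31 = -17 - 868 = -885)
o/357 + U/4538 = -180/357 - 885/4538 = -180*1/357 - 885*1/4538 = -60/119 - 885/4538 = -377595/540022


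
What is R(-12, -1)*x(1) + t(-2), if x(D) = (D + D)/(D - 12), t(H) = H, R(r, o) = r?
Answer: 2/11 ≈ 0.18182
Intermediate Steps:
x(D) = 2*D/(-12 + D) (x(D) = (2*D)/(-12 + D) = 2*D/(-12 + D))
R(-12, -1)*x(1) + t(-2) = -24/(-12 + 1) - 2 = -24/(-11) - 2 = -24*(-1)/11 - 2 = -12*(-2/11) - 2 = 24/11 - 2 = 2/11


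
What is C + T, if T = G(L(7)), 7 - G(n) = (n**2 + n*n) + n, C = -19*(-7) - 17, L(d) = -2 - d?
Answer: -30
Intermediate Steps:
C = 116 (C = 133 - 17 = 116)
G(n) = 7 - n - 2*n**2 (G(n) = 7 - ((n**2 + n*n) + n) = 7 - ((n**2 + n**2) + n) = 7 - (2*n**2 + n) = 7 - (n + 2*n**2) = 7 + (-n - 2*n**2) = 7 - n - 2*n**2)
T = -146 (T = 7 - (-2 - 1*7) - 2*(-2 - 1*7)**2 = 7 - (-2 - 7) - 2*(-2 - 7)**2 = 7 - 1*(-9) - 2*(-9)**2 = 7 + 9 - 2*81 = 7 + 9 - 162 = -146)
C + T = 116 - 146 = -30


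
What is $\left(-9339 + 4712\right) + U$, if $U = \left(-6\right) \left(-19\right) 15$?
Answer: $-2917$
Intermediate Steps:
$U = 1710$ ($U = 114 \cdot 15 = 1710$)
$\left(-9339 + 4712\right) + U = \left(-9339 + 4712\right) + 1710 = -4627 + 1710 = -2917$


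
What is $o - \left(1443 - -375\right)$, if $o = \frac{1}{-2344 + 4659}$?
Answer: $- \frac{4208669}{2315} \approx -1818.0$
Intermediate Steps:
$o = \frac{1}{2315} \approx 0.00043197$
$o - \left(1443 - -375\right) = \frac{1}{2315} - \left(1443 - -375\right) = \frac{1}{2315} - \left(1443 + 375\right) = \frac{1}{2315} - 1818 = - \frac{4208669}{2315}$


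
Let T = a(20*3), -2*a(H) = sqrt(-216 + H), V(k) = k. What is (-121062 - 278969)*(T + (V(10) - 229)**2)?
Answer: -19185886791 + 400031*I*sqrt(39) ≈ -1.9186e+10 + 2.4982e+6*I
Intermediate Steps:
a(H) = -sqrt(-216 + H)/2
T = -I*sqrt(39) (T = -sqrt(-216 + 20*3)/2 = -sqrt(-216 + 60)/2 = -I*sqrt(39) ≈ -6.245*I)
(-121062 - 278969)*(T + (V(10) - 229)**2) = (-121062 - 278969)*(-I*sqrt(39) + (10 - 229)**2) = -400031*(-I*sqrt(39) + (-219)**2) = -400031*(-I*sqrt(39) + 47961) = -400031*(47961 - I*sqrt(39)) = -19185886791 + 400031*I*sqrt(39)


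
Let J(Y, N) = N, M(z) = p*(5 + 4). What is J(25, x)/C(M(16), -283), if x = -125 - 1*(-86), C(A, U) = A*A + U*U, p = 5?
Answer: -39/82114 ≈ -0.00047495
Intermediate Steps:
M(z) = 45 (M(z) = 5*(5 + 4) = 5*9 = 45)
C(A, U) = A² + U²
x = -39 (x = -125 + 86 = -39)
J(25, x)/C(M(16), -283) = -39/(45² + (-283)²) = -39/(2025 + 80089) = -39/82114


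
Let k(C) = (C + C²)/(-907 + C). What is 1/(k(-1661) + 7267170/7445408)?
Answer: -1194987984/1281891473095 ≈ -0.00093221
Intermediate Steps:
k(C) = (C + C²)/(-907 + C)
1/(k(-1661) + 7267170/7445408) = 1/(-1661*(1 - 1661)/(-907 - 1661) + 7267170/7445408) = 1/(-1661*(-1660)/(-2568) + 7267170*(1/7445408)) = 1/(-1661*(-1/2568)*(-1660) + 3633585/3722704) = 1/(-689315/642 + 3633585/3722704) = 1/(-1281891473095/1194987984) = -1194987984/1281891473095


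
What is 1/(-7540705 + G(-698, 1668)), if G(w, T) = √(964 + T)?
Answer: -7540705/56862231894393 - 2*√658/56862231894393 ≈ -1.3261e-7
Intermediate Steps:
1/(-7540705 + G(-698, 1668)) = 1/(-7540705 + √(964 + 1668)) = 1/(-7540705 + √2632) = 1/(-7540705 + 2*√658)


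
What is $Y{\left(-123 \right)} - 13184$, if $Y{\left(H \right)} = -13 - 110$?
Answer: $-13307$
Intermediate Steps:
$Y{\left(H \right)} = -123$
$Y{\left(-123 \right)} - 13184 = -123 - 13184 = -13307$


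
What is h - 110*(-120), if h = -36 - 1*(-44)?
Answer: 13208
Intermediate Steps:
h = 8 (h = -36 + 44 = 8)
h - 110*(-120) = 8 - 110*(-120) = 8 + 13200 = 13208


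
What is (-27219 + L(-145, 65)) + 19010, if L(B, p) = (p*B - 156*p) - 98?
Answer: -27872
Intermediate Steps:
L(B, p) = -98 - 156*p + B*p (L(B, p) = (B*p - 156*p) - 98 = (-156*p + B*p) - 98 = -98 - 156*p + B*p)
(-27219 + L(-145, 65)) + 19010 = (-27219 + (-98 - 156*65 - 145*65)) + 19010 = (-27219 + (-98 - 10140 - 9425)) + 19010 = (-27219 - 19663) + 19010 = -46882 + 19010 = -27872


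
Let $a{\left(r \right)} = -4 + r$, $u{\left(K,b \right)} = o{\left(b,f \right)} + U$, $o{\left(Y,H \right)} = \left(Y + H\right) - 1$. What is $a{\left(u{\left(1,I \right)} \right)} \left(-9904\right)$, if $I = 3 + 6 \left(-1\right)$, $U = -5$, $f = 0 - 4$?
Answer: $168368$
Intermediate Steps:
$f = -4$
$o{\left(Y,H \right)} = -1 + H + Y$ ($o{\left(Y,H \right)} = \left(H + Y\right) - 1 = -1 + H + Y$)
$I = -3$ ($I = 3 - 6 = -3$)
$u{\left(K,b \right)} = -10 + b$ ($u{\left(K,b \right)} = \left(-1 - 4 + b\right) - 5 = \left(-5 + b\right) - 5 = -10 + b$)
$a{\left(u{\left(1,I \right)} \right)} \left(-9904\right) = \left(-4 - 13\right) \left(-9904\right) = \left(-17\right) \left(-9904\right) = 168368$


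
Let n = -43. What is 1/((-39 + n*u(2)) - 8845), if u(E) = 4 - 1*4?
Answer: -1/8884 ≈ -0.00011256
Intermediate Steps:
u(E) = 0 (u(E) = 4 - 4 = 0)
1/((-39 + n*u(2)) - 8845) = 1/((-39 - 43*0) - 8845) = 1/((-39 + 0) - 8845) = 1/(-39 - 8845) = 1/(-8884) = -1/8884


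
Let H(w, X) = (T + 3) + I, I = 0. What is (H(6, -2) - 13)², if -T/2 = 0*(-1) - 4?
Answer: 4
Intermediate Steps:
T = 8 (T = -2*(0*(-1) - 4) = -2*(0 - 4) = -2*(-4) = 8)
H(w, X) = 11 (H(w, X) = (8 + 3) + 0 = 11 + 0 = 11)
(H(6, -2) - 13)² = (11 - 13)² = (-2)² = 4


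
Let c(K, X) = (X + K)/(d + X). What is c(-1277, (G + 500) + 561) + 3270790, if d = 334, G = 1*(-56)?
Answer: 4379587538/1339 ≈ 3.2708e+6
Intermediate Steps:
G = -56
c(K, X) = (K + X)/(334 + X) (c(K, X) = (X + K)/(334 + X) = (K + X)/(334 + X))
c(-1277, (G + 500) + 561) + 3270790 = (-1277 + ((-56 + 500) + 561))/(334 + ((-56 + 500) + 561)) + 3270790 = (-1277 + (444 + 561))/(334 + (444 + 561)) + 3270790 = (-1277 + 1005)/(334 + 1005) + 3270790 = -272/1339 + 3270790 = 4379587538/1339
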